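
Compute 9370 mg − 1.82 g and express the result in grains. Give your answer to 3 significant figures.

117 grains

9370 mg = 144.601 gr and 1.82 g = 28.0869 gr.
144.601 − 28.0869 ≈ 117 gr.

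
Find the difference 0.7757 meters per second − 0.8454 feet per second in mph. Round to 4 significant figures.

1.159 mph

0.7757 m/s = 1.73519 mph and 0.8454 ft/s = 0.576409 mph.
1.73519 − 0.576409 ≈ 1.159 mph.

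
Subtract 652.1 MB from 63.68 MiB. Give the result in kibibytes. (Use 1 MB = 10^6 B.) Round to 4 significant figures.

63.68 MiB = 65208.3 KiB and 652.1 MB = 636816 KiB.
65208.3 − 636816 ≈ -571600 KiB.

-571600 KiB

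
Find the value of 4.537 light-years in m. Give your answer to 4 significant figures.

4.292 × 10^16 m

1 light-year = 9.46073 × 10^15 meters.
4.537 × 9.46073 × 10^15 ≈ 4.292 × 10^16 m.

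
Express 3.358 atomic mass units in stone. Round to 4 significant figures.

8.781 × 10^-28 st

1 atomic mass unit = 2.61490 × 10^-28 st.
So 3.358 × 2.61490 × 10^-28 ≈ 8.781 × 10^-28 st.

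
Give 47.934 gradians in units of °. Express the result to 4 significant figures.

1 grad = 0.900000 °.
Thus 47.934 × 0.900000 ≈ 43.14 °.

43.14 °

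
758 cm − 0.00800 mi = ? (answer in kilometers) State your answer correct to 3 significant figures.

758 cm = 0.00758000 km and 0.00800 mi = 0.0128748 km.
0.00758000 − 0.0128748 ≈ -0.00529 km.

-0.00529 km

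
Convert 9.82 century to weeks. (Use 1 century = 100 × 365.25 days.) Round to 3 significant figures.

1 century = 5217.86 wk.
So 9.82 × 5217.86 ≈ 51200 wk.

51200 wk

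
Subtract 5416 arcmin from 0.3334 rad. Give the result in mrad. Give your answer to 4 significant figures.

0.3334 rad = 333.400 mrad and 5416 arcmin = 1575.45 mrad.
333.400 − 1575.45 ≈ -1242 mrad.

-1242 mrad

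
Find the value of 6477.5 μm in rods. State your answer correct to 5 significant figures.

1 micrometer = 1.98839e-7 rods.
So 6477.5 × 1.98839e-7 ≈ 0.0012880 rod.

0.0012880 rods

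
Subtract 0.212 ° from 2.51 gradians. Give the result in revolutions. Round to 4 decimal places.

0.0057 rev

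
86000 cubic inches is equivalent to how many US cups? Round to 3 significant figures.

1 in³ = 0.0692641 US cup.
86000 × 0.0692641 ≈ 5960 US cup.

5960 US cup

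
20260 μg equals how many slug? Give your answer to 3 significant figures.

1.39 × 10^-6 slug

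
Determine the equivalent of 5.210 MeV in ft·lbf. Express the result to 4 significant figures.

1 MeV = 1.18170e-13 foot-pounds.
Thus 5.210 × 1.18170e-13 ≈ 6.157e-13 ft·lbf.

6.157e-13 foot-pounds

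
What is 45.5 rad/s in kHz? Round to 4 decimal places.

0.0072 kilohertz

1 rad/s = 0.000159155 kilohertz.
Then 45.5 × 0.000159155 ≈ 0.0072 kHz.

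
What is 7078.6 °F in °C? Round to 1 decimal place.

3914.8 °C

°C = (°F − 32) × 5/9.
Applying the formula gives 3914.8 °C.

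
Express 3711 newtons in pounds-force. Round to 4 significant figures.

1 newton = 0.224809 lbf.
So 3711 × 0.224809 ≈ 834.3 lbf.

834.3 lbf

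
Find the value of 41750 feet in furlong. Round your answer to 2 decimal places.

1 foot = 0.00151515 furlongs.
Thus 41750 × 0.00151515 ≈ 63.26 furlong.

63.26 furlongs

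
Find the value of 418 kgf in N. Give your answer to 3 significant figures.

4100 N

1 kgf = 9.80665 newtons.
Then 418 × 9.80665 ≈ 4100 N.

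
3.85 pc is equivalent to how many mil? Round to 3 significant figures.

4.68 × 10^21 mils

1 parsec = 1.21483 × 10^21 mils.
Then 3.85 × 1.21483 × 10^21 ≈ 4.68 × 10^21 mil.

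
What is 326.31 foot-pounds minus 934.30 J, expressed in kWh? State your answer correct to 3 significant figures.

-0.000137 kWh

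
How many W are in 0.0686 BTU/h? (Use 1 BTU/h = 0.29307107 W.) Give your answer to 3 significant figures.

0.0201 watts

1 BTU/h = 0.293071 W.
0.0686 × 0.293071 ≈ 0.0201 W.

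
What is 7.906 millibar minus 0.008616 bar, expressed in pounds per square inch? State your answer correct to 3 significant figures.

7.906 mbar = 0.114667 psi and 0.008616 bar = 0.124965 psi.
0.114667 − 0.124965 ≈ -0.0103 psi.

-0.0103 pounds per square inch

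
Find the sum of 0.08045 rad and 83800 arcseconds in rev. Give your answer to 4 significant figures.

0.07746 revolutions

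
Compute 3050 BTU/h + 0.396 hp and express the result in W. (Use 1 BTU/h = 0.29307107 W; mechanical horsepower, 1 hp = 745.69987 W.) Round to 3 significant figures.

1190 W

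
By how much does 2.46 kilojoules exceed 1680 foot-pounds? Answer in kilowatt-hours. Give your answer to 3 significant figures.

2.46 kJ = 0.000683333 kWh and 1680 ft·lbf = 0.000632715 kWh.
0.000683333 − 0.000632715 ≈ 5.06e-5 kWh.

5.06e-5 kilowatt-hours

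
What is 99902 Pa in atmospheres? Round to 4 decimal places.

0.9860 atm

1 Pa = 9.86923e-6 atmospheres.
Thus 99902 × 9.86923e-6 ≈ 0.9860 atm.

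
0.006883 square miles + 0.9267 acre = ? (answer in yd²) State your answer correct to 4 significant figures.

25810 square yards

0.006883 mi² = 21320.8 yd² and 0.9267 acre = 4485.23 yd².
21320.8 + 4485.23 ≈ 25810 yd².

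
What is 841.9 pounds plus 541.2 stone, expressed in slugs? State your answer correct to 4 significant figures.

261.7 slug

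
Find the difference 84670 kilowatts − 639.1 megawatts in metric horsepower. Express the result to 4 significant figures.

84670 kW = 115119 PS and 639.1 MW = 868934 PS.
115119 − 868934 ≈ -753800 PS.

-753800 metric horsepower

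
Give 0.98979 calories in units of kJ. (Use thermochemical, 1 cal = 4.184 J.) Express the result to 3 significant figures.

0.00414 kJ

1 cal = 0.00418400 kilojoules.
Thus 0.98979 × 0.00418400 ≈ 0.00414 kJ.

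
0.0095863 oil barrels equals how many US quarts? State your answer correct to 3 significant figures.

1 bbl = 168.000 US quarts.
So 0.0095863 × 168.000 ≈ 1.61 US qt.

1.61 US qt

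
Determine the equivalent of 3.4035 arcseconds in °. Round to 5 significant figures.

1 arcsecond = 0.000277778 °.
Thus 3.4035 × 0.000277778 ≈ 0.00094542 °.

0.00094542 degrees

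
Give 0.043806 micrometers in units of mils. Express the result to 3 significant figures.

0.00172 mils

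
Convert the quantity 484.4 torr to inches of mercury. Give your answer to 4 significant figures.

19.07 inHg

1 torr = 0.0393701 inches of mercury.
Thus 484.4 × 0.0393701 ≈ 19.07 inHg.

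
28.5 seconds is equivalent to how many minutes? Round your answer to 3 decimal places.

0.475 min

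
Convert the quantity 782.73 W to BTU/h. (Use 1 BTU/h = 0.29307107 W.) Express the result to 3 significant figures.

2670 BTU/h

1 W = 3.41214 BTU/h.
Thus 782.73 × 3.41214 ≈ 2670 BTU/h.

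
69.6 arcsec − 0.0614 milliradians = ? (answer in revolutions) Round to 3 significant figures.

69.6 arcsec = 5.37037e-5 rev and 0.0614 mrad = 9.77211e-6 rev.
5.37037e-5 − 9.77211e-6 ≈ 4.39e-5 rev.

4.39e-5 rev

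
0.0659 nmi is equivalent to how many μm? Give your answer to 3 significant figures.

1.22 × 10^8 micrometers

1 nautical mile = 1.85200 × 10^9 μm.
Thus 0.0659 × 1.85200 × 10^9 ≈ 1.22 × 10^8 μm.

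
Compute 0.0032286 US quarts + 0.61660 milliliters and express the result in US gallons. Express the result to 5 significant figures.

0.0032286 US qt = 0.000807150 US gal and 0.61660 mL = 0.000162888 US gal.
0.000807150 + 0.000162888 ≈ 0.00097004 US gal.

0.00097004 US gal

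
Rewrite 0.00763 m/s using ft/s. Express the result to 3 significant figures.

0.0250 feet per second

1 m/s = 3.28084 ft/s.
So 0.00763 × 3.28084 ≈ 0.0250 ft/s.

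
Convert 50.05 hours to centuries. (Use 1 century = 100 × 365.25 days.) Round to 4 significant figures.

1 h = 1.14077e-6 century.
So 50.05 × 1.14077e-6 ≈ 5.710e-5 century.

5.710e-5 century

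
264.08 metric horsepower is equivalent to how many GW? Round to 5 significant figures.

0.00019423 GW

1 PS = 7.35499e-7 GW.
Thus 264.08 × 7.35499e-7 ≈ 0.00019423 GW.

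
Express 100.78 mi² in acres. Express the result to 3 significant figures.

1 square mile = 640.000 acre.
Then 100.78 × 640.000 ≈ 64500 acre.

64500 acre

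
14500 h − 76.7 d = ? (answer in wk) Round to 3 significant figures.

14500 h = 86.3095 wk and 76.7 d = 10.9571 wk.
86.3095 − 10.9571 ≈ 75.4 wk.

75.4 wk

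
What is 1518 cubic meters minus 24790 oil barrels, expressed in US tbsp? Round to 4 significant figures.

1518 m³ = 1.02659e+8 US tbsp and 24790 bbl = 2.66542e+8 US tbsp.
1.02659e+8 − 2.66542e+8 ≈ -1.639e+8 US tbsp.

-1.639e+8 US tablespoons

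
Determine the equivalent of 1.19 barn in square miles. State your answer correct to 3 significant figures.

4.59e-35 mi²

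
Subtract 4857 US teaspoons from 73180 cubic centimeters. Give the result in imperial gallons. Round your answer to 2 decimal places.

10.83 imperial gallons

73180 cm³ = 16.0973 imp gal and 4857 US tsp = 5.26601 imp gal.
16.0973 − 5.26601 ≈ 10.83 imp gal.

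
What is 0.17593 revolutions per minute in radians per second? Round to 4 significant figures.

0.01842 rad/s

1 revolution per minute = 0.104720 rad/s.
Then 0.17593 × 0.104720 ≈ 0.01842 rad/s.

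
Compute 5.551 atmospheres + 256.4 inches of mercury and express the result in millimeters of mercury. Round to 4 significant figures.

10730 mmHg

5.551 atm = 4218.76 mmHg and 256.4 inHg = 6512.56 mmHg.
4218.76 + 6512.56 ≈ 10730 mmHg.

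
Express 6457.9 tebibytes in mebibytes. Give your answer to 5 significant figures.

1 TiB = 1.04858e+6 MiB.
6457.9 × 1.04858e+6 ≈ 6.7716e+9 MiB.

6.7716e+9 mebibytes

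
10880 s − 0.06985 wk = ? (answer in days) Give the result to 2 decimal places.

-0.36 d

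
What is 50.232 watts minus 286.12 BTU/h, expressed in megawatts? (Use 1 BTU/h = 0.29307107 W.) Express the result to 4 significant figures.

50.232 W = 5.02320 × 10^-5 MW and 286.12 BTU/h = 8.38535 × 10^-5 MW.
5.02320 × 10^-5 − 8.38535 × 10^-5 ≈ -3.362 × 10^-5 MW.

-3.362 × 10^-5 megawatts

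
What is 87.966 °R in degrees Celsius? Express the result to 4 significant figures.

°R = (°C + 273.15) × 9/5.
Applying the formula gives -224.3 °C.

-224.3 degrees Celsius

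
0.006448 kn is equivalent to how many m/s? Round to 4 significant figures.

0.003317 m/s

1 kn = 0.514444 meters per second.
Thus 0.006448 × 0.514444 ≈ 0.003317 m/s.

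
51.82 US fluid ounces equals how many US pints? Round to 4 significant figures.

1 US fluid ounce = 0.0625000 US pt.
Then 51.82 × 0.0625000 ≈ 3.239 US pt.

3.239 US pt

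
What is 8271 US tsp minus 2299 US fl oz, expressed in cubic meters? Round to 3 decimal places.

8271 US tsp = 0.0407671 m³ and 2299 US fl oz = 0.0679895 m³.
0.0407671 − 0.0679895 ≈ -0.027 m³.

-0.027 m³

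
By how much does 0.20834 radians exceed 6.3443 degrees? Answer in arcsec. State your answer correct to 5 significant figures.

20134 arcseconds

0.20834 rad = 42973.2 arcsec and 6.3443 ° = 22839.5 arcsec.
42973.2 − 22839.5 ≈ 20134 arcsec.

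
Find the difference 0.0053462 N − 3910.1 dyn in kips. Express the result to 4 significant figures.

0.0053462 N = 1.20187 × 10^-6 kip and 3910.1 dyn = 8.79025 × 10^-6 kip.
1.20187 × 10^-6 − 8.79025 × 10^-6 ≈ -7.588 × 10^-6 kip.

-7.588 × 10^-6 kip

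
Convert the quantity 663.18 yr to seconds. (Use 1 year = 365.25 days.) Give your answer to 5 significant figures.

1 yr = 3.15576e+7 s.
So 663.18 × 3.15576e+7 ≈ 2.0928e+10 s.

2.0928e+10 s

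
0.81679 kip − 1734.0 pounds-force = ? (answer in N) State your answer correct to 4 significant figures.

-4080 N

0.81679 kip = 3633.26 N and 1734.0 lbf = 7713.22 N.
3633.26 − 7713.22 ≈ -4080 N.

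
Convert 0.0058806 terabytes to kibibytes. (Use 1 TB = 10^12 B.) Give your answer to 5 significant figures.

1 TB = 9.765625e+8 KiB.
0.0058806 × 9.765625e+8 ≈ 5.7428e+6 KiB.

5.7428e+6 kibibytes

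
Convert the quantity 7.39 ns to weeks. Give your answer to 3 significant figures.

1.22e-14 weeks

1 nanosecond = 1.65344e-15 weeks.
Then 7.39 × 1.65344e-15 ≈ 1.22e-14 wk.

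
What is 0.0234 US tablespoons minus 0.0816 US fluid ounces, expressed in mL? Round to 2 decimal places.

-2.07 milliliters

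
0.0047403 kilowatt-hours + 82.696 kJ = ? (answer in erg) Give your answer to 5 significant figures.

0.0047403 kWh = 1.70651e+11 erg and 82.696 kJ = 8.26960e+11 erg.
1.70651e+11 + 8.26960e+11 ≈ 9.9761e+11 erg.

9.9761e+11 erg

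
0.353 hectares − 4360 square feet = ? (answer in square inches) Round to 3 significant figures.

4.84 × 10^6 square inches

0.353 ha = 5.47151 × 10^6 in² and 4360 ft² = 627840 in².
5.47151 × 10^6 − 627840 ≈ 4.84 × 10^6 in².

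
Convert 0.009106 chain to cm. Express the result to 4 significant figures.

1 chain = 2011.68 cm.
Then 0.009106 × 2011.68 ≈ 18.32 cm.

18.32 centimeters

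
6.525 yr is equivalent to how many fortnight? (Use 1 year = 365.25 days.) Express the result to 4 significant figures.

170.2 fortnight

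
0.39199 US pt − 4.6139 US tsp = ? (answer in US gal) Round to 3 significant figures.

0.0430 US gallons

0.39199 US pt = 0.04899875 US gal and 4.6139 US tsp = 0.006007682 US gal.
0.04899875 − 0.006007682 ≈ 0.0430 US gal.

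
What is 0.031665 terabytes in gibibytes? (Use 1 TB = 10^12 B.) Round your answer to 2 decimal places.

1 terabyte = 931.323 GiB.
Then 0.031665 × 931.323 ≈ 29.49 GiB.

29.49 gibibytes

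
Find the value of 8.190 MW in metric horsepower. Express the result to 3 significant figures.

11100 metric horsepower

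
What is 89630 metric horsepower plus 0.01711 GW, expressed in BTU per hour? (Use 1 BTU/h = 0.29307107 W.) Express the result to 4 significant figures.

89630 PS = 2.24938 × 10^8 BTU/h and 0.01711 GW = 5.83817 × 10^7 BTU/h.
2.24938 × 10^8 + 5.83817 × 10^7 ≈ 2.833 × 10^8 BTU/h.

2.833 × 10^8 BTU/h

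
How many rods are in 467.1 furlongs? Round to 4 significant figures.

18680 rod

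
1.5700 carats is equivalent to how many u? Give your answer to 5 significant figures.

1 carat = 1.20443 × 10^23 u.
Thus 1.5700 × 1.20443 × 10^23 ≈ 1.8910 × 10^23 u.

1.8910 × 10^23 atomic mass units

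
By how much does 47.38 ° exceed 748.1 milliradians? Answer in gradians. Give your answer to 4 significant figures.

5.019 grad

47.38 ° = 52.6444 grad and 748.1 mrad = 47.6255 grad.
52.6444 − 47.6255 ≈ 5.019 grad.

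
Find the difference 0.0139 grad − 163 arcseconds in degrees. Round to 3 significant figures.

0.0139 grad = 0.0125100 ° and 163 arcsec = 0.0452778 °.
0.0125100 − 0.0452778 ≈ -0.0328 °.

-0.0328 degrees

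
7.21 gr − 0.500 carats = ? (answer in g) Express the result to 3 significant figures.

0.367 grams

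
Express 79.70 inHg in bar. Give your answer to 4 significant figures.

1 inHg = 0.0338639 bar.
Then 79.70 × 0.0338639 ≈ 2.699 bar.

2.699 bar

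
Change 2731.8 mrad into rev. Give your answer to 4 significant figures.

1 mrad = 0.000159155 rev.
2731.8 × 0.000159155 ≈ 0.4348 rev.

0.4348 rev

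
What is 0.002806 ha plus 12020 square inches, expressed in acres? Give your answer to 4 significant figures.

0.008850 acre

0.002806 ha = 0.00693378 acre and 12020 in² = 0.00191626 acre.
0.00693378 + 0.00191626 ≈ 0.008850 acre.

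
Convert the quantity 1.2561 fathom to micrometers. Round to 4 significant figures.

2.297e+6 micrometers

1 fathom = 1.82880e+6 μm.
Then 1.2561 × 1.82880e+6 ≈ 2.297e+6 μm.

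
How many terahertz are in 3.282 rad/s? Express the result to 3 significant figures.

1 rad/s = 1.59155e-13 terahertz.
So 3.282 × 1.59155e-13 ≈ 5.22e-13 THz.

5.22e-13 THz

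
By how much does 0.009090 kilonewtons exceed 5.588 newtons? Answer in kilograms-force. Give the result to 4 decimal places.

0.009090 kN = 0.926922 kgf and 5.588 N = 0.569817 kgf.
0.926922 − 0.569817 ≈ 0.3571 kgf.

0.3571 kgf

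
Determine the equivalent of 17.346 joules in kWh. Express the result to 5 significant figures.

4.8183 × 10^-6 kilowatt-hours

1 joule = 2.77778 × 10^-7 kWh.
Thus 17.346 × 2.77778 × 10^-7 ≈ 4.8183 × 10^-6 kWh.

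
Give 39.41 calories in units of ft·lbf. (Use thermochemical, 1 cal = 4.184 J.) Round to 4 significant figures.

121.6 ft·lbf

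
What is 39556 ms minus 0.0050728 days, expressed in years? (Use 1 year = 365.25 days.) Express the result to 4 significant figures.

39556 ms = 1.25345 × 10^-6 yr and 0.0050728 d = 1.38886 × 10^-5 yr.
1.25345 × 10^-6 − 1.38886 × 10^-5 ≈ -1.264 × 10^-5 yr.

-1.264 × 10^-5 yr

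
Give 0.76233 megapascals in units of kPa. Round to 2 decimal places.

1 MPa = 1000.00 kilopascals.
So 0.76233 × 1000.00 ≈ 762.33 kPa.

762.33 kPa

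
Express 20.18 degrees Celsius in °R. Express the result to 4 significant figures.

°R = (°C + 273.15) × 9/5.
Applying the formula gives 528.0 °R.

528.0 degrees Rankine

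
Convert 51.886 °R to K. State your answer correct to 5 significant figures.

°R = K × 9/5.
Applying the formula gives 28.826 K.

28.826 K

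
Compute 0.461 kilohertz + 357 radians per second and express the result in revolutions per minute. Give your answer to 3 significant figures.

0.461 kHz = 27660.0 rpm and 357 rad/s = 3409.10 rpm.
27660.0 + 3409.10 ≈ 31100 rpm.

31100 revolutions per minute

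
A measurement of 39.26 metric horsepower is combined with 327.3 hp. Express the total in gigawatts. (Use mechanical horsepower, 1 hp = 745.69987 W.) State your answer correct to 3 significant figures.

39.26 PS = 2.88757 × 10^-5 GW and 327.3 hp = 0.000244068 GW.
2.88757 × 10^-5 + 0.000244068 ≈ 0.000273 GW.

0.000273 gigawatts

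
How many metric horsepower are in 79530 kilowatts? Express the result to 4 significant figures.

108100 PS

1 kilowatt = 1.35962 PS.
So 79530 × 1.35962 ≈ 108100 PS.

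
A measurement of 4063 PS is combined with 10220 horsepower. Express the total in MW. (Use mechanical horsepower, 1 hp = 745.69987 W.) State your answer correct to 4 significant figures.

4063 PS = 2.98833 MW and 10220 hp = 7.62105 MW.
2.98833 + 7.62105 ≈ 10.61 MW.

10.61 MW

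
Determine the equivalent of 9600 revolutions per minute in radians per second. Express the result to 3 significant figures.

1 revolution per minute = 0.104720 rad/s.
Thus 9600 × 0.104720 ≈ 1010 rad/s.

1010 radians per second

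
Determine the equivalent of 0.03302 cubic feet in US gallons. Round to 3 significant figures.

0.247 US gal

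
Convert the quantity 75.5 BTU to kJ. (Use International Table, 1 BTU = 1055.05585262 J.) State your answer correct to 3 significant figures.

79.7 kilojoules

1 British thermal unit = 1.05506 kilojoules.
75.5 × 1.05506 ≈ 79.7 kJ.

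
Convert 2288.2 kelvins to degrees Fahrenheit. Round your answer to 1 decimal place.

3659.1 °F

K = (°F + 459.67) × 5/9.
Applying the formula gives 3659.1 °F.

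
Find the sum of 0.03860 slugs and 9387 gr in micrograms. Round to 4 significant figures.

1.172 × 10^9 micrograms

0.03860 slug = 5.63325 × 10^8 μg and 9387 gr = 6.08267 × 10^8 μg.
5.63325 × 10^8 + 6.08267 × 10^8 ≈ 1.172 × 10^9 μg.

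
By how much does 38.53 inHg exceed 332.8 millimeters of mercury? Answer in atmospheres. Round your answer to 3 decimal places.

0.850 atmospheres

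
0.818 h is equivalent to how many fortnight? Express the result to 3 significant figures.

0.00243 fortnight

1 h = 0.00297619 fortnight.
So 0.818 × 0.00297619 ≈ 0.00243 fortnight.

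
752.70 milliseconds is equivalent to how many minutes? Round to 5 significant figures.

0.012545 min

1 millisecond = 1.66667 × 10^-5 minutes.
752.70 × 1.66667 × 10^-5 ≈ 0.012545 min.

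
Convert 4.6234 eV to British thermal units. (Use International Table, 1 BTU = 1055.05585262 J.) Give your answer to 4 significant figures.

7.021 × 10^-22 British thermal units

1 electronvolt = 1.51857 × 10^-22 British thermal units.
Then 4.6234 × 1.51857 × 10^-22 ≈ 7.021 × 10^-22 BTU.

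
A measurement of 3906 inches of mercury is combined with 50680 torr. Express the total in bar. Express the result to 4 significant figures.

199.8 bar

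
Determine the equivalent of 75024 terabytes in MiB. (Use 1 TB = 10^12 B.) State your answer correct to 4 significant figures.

7.155e+10 MiB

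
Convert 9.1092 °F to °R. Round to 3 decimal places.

468.779 degrees Rankine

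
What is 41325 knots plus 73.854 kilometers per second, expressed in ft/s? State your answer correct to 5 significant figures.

312050 ft/s

41325 kn = 69748.7 ft/s and 73.854 km/s = 242303 ft/s.
69748.7 + 242303 ≈ 312050 ft/s.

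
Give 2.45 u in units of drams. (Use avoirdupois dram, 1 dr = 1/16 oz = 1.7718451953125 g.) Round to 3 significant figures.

1 atomic mass unit = 9.37181e-25 drams.
So 2.45 × 9.37181e-25 ≈ 2.30e-24 dr.

2.30e-24 drams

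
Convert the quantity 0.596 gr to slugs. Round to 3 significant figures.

2.65e-6 slug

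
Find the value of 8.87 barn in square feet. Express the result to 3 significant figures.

1 barn = 1.07639 × 10^-27 ft².
8.87 × 1.07639 × 10^-27 ≈ 9.55 × 10^-27 ft².

9.55 × 10^-27 square feet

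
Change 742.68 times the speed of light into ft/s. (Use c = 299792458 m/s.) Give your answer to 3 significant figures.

1 c = 9.83571e+8 feet per second.
So 742.68 × 9.83571e+8 ≈ 7.30e+11 ft/s.

7.30e+11 ft/s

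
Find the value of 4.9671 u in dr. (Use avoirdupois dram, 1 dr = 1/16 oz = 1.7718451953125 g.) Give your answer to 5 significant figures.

1 u = 9.37181 × 10^-25 drams.
4.9671 × 9.37181 × 10^-25 ≈ 4.6551 × 10^-24 dr.

4.6551 × 10^-24 drams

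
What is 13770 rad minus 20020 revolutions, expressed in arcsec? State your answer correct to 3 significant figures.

13770 rad = 2.84027 × 10^9 arcsec and 20020 rev = 2.59459 × 10^10 arcsec.
2.84027 × 10^9 − 2.59459 × 10^10 ≈ -2.31 × 10^10 arcsec.

-2.31 × 10^10 arcsec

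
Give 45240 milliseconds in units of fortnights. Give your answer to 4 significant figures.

3.740e-5 fortnights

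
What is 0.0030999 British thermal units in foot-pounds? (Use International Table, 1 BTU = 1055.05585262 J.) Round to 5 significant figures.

1 BTU = 778.169 ft·lbf.
Thus 0.0030999 × 778.169 ≈ 2.4122 ft·lbf.

2.4122 foot-pounds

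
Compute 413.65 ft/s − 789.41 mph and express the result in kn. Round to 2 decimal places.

413.65 ft/s = 245.081 kn and 789.41 mph = 685.979 kn.
245.081 − 685.979 ≈ -440.90 kn.

-440.90 kn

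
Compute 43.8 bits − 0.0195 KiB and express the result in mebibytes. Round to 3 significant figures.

43.8 bit = 5.22137 × 10^-6 MiB and 0.0195 KiB = 1.90430 × 10^-5 MiB.
5.22137 × 10^-6 − 1.90430 × 10^-5 ≈ -1.38 × 10^-5 MiB.

-1.38 × 10^-5 MiB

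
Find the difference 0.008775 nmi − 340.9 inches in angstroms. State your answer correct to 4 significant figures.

7.592e+10 Å

0.008775 nmi = 1.62513e+11 Å and 340.9 in = 8.65886e+10 Å.
1.62513e+11 − 8.65886e+10 ≈ 7.592e+10 Å.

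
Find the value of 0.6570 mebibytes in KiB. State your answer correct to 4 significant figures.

672.8 kibibytes

1 MiB = 1024.00 kibibytes.
0.6570 × 1024.00 ≈ 672.8 KiB.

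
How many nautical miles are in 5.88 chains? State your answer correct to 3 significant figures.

1 chain = 0.0108622 nautical miles.
So 5.88 × 0.0108622 ≈ 0.0639 nmi.

0.0639 nautical miles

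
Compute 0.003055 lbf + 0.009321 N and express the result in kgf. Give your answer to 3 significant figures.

0.003055 lbf = 0.00138572 kgf and 0.009321 N = 0.000950477 kgf.
0.00138572 + 0.000950477 ≈ 0.00234 kgf.

0.00234 kgf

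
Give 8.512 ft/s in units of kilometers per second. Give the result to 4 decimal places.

0.0026 km/s

1 foot per second = 0.000304800 km/s.
8.512 × 0.000304800 ≈ 0.0026 km/s.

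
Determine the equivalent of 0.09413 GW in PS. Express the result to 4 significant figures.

128000 metric horsepower

1 GW = 1.35962 × 10^6 PS.
Then 0.09413 × 1.35962 × 10^6 ≈ 128000 PS.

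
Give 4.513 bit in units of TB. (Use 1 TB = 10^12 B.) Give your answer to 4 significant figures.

1 bit = 1.25000e-13 terabytes.
Then 4.513 × 1.25000e-13 ≈ 5.641e-13 TB.

5.641e-13 terabytes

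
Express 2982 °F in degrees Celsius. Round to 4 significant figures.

1639 °C

°C = (°F − 32) × 5/9.
Applying the formula gives 1639 °C.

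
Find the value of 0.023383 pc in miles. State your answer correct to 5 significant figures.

4.4833 × 10^11 miles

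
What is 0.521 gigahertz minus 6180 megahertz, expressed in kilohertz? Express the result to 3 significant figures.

0.521 GHz = 521000 kHz and 6180 MHz = 6.18000e+6 kHz.
521000 − 6.18000e+6 ≈ -5.66e+6 kHz.

-5.66e+6 kHz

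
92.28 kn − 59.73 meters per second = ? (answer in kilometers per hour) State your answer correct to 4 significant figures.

-44.13 km/h

92.28 kn = 170.9026 km/h and 59.73 m/s = 215.0280 km/h.
170.9026 − 215.0280 ≈ -44.13 km/h.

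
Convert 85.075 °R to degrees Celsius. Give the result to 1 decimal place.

°R = (°C + 273.15) × 9/5.
Applying the formula gives -225.9 °C.

-225.9 °C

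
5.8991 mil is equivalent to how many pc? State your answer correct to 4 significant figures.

1 mil = 8.23158 × 10^-22 parsecs.
5.8991 × 8.23158 × 10^-22 ≈ 4.856 × 10^-21 pc.

4.856 × 10^-21 pc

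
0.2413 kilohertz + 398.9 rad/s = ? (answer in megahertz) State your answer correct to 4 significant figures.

0.0003048 MHz

0.2413 kHz = 0.000241300 MHz and 398.9 rad/s = 6.34869e-5 MHz.
0.000241300 + 6.34869e-5 ≈ 0.0003048 MHz.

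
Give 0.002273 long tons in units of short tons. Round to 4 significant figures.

0.002546 short tons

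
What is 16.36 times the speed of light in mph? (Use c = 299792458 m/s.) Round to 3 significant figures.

1.10e+10 miles per hour

1 speed of light = 6.70617e+8 mph.
Thus 16.36 × 6.70617e+8 ≈ 1.10e+10 mph.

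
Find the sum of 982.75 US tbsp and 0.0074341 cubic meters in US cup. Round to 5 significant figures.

982.75 US tbsp = 61.4219 US cup and 0.0074341 m³ = 31.4221 US cup.
61.4219 + 31.4221 ≈ 92.844 US cup.

92.844 US cups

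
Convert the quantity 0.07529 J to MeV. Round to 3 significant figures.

4.70 × 10^11 MeV

1 J = 6.24151 × 10^12 MeV.
So 0.07529 × 6.24151 × 10^12 ≈ 4.70 × 10^11 MeV.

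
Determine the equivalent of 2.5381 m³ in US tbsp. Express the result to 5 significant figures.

1 cubic meter = 67628.0 US tablespoons.
Then 2.5381 × 67628.0 ≈ 171650 US tbsp.

171650 US tablespoons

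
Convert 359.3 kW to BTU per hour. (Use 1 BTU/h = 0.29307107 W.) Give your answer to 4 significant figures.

1.226 × 10^6 BTU/h

1 kilowatt = 3412.14 BTU per hour.
359.3 × 3412.14 ≈ 1.226 × 10^6 BTU/h.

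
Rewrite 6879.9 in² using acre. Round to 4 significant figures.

0.001097 acre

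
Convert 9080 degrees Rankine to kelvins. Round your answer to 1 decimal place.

5044.4 K

°R = K × 9/5.
Applying the formula gives 5044.4 K.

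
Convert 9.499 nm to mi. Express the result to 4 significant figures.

5.902e-12 miles

1 nm = 6.21371e-13 miles.
Then 9.499 × 6.21371e-13 ≈ 5.902e-12 mi.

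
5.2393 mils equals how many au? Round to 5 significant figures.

1 mil = 1.697885e-16 astronomical units.
Thus 5.2393 × 1.697885e-16 ≈ 8.8957e-16 au.

8.8957e-16 au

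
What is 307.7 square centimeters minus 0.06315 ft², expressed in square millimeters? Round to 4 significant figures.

24900 mm²

307.7 cm² = 30770.0 mm² and 0.06315 ft² = 5866.83 mm².
30770.0 − 5866.83 ≈ 24900 mm².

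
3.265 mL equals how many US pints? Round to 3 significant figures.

0.00690 US pt

1 mL = 0.00211338 US pints.
Then 3.265 × 0.00211338 ≈ 0.00690 US pt.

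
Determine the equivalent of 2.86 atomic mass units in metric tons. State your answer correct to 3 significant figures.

4.75 × 10^-30 t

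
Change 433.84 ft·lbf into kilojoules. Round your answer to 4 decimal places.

1 foot-pound = 0.00135582 kJ.
433.84 × 0.00135582 ≈ 0.5882 kJ.

0.5882 kJ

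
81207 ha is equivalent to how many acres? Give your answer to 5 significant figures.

200670 acres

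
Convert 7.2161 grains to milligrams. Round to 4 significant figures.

467.6 milligrams

1 gr = 64.7989 mg.
7.2161 × 64.7989 ≈ 467.6 mg.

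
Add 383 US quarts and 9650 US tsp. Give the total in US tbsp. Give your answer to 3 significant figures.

27700 US tbsp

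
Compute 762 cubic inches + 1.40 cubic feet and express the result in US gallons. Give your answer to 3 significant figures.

762 in³ = 3.29870 US gal and 1.40 ft³ = 10.4727 US gal.
3.29870 + 10.4727 ≈ 13.8 US gal.

13.8 US gal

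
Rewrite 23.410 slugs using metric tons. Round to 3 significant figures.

0.342 t

1 slug = 0.0145939 metric tons.
Thus 23.410 × 0.0145939 ≈ 0.342 t.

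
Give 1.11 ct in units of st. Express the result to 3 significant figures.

1 carat = 3.14946 × 10^-5 stone.
So 1.11 × 3.14946 × 10^-5 ≈ 3.50 × 10^-5 st.

3.50 × 10^-5 stone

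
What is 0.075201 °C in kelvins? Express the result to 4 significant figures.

K = °C + 273.15.
Applying the formula gives 273.2 K.

273.2 K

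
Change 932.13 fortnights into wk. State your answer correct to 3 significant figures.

1860 weeks

1 fortnight = 2.00000 weeks.
932.13 × 2.00000 ≈ 1860 wk.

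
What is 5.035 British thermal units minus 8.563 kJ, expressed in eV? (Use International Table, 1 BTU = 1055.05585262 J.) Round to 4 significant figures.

-2.029e+22 eV

5.035 BTU = 3.31562e+22 eV and 8.563 kJ = 5.34460e+22 eV.
3.31562e+22 − 5.34460e+22 ≈ -2.029e+22 eV.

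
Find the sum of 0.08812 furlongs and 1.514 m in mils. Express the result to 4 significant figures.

757500 mil

0.08812 furlong = 697910 mil and 1.514 m = 59606.3 mil.
697910 + 59606.3 ≈ 757500 mil.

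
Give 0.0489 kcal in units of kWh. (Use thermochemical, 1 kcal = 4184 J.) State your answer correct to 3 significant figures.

1 kilocalorie = 0.00116222 kWh.
Thus 0.0489 × 0.00116222 ≈ 5.68 × 10^-5 kWh.

5.68 × 10^-5 kWh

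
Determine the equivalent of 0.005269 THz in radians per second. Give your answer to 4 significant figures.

3.311 × 10^10 rad/s

1 THz = 6.28319 × 10^12 rad/s.
Thus 0.005269 × 6.28319 × 10^12 ≈ 3.311 × 10^10 rad/s.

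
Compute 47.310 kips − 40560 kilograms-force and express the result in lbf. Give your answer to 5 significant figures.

47.310 kip = 47310.00 lbf and 40560 kgf = 89419.49 lbf.
47310.00 − 89419.49 ≈ -42109 lbf.

-42109 lbf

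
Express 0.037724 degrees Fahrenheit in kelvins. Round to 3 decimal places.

255.393 K

K = (°F + 459.67) × 5/9.
Applying the formula gives 255.393 K.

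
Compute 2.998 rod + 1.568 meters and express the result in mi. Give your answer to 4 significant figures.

0.01034 miles

2.998 rod = 0.00936875 mi and 1.568 m = 0.000974310 mi.
0.00936875 + 0.000974310 ≈ 0.01034 mi.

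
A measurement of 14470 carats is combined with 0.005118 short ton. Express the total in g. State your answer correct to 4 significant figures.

7537 grams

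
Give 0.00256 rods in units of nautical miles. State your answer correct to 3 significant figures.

6.95 × 10^-6 nmi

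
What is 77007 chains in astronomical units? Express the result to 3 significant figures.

1.04 × 10^-5 astronomical units

1 chain = 1.34473 × 10^-10 astronomical units.
So 77007 × 1.34473 × 10^-10 ≈ 1.04 × 10^-5 au.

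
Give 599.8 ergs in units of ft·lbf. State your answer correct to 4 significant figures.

4.424 × 10^-5 ft·lbf

1 erg = 7.37562 × 10^-8 ft·lbf.
Thus 599.8 × 7.37562 × 10^-8 ≈ 4.424 × 10^-5 ft·lbf.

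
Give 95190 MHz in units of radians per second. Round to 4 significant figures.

5.981 × 10^11 radians per second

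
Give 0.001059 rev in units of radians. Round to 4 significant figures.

1 revolution = 6.28319 rad.
0.001059 × 6.28319 ≈ 0.006654 rad.

0.006654 rad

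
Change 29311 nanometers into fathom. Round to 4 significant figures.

1.603e-5 fathoms

1 nm = 5.46807e-10 fathoms.
Thus 29311 × 5.46807e-10 ≈ 1.603e-5 fathom.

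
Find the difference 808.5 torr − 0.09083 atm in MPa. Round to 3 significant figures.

808.5 torr = 0.107791 MPa and 0.09083 atm = 0.00920335 MPa.
0.107791 − 0.00920335 ≈ 0.0986 MPa.

0.0986 MPa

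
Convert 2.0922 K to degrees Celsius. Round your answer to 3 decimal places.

K = °C + 273.15.
Applying the formula gives -271.058 °C.

-271.058 degrees Celsius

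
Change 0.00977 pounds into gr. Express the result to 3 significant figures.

1 lb = 7000.00 gr.
Thus 0.00977 × 7000.00 ≈ 68.4 gr.

68.4 gr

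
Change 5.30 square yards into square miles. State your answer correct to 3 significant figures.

1 yd² = 3.22831 × 10^-7 square miles.
5.30 × 3.22831 × 10^-7 ≈ 1.71 × 10^-6 mi².

1.71 × 10^-6 square miles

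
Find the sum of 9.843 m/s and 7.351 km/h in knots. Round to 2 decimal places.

23.10 kn

9.843 m/s = 19.1333 kn and 7.351 km/h = 3.96922 kn.
19.1333 + 3.96922 ≈ 23.10 kn.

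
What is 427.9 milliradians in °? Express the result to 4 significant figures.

1 mrad = 0.0572958 degrees.
So 427.9 × 0.0572958 ≈ 24.52 °.

24.52 °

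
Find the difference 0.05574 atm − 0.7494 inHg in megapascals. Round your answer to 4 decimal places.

0.05574 atm = 0.00564786 MPa and 0.7494 inHg = 0.00253776 MPa.
0.00564786 − 0.00253776 ≈ 0.0031 MPa.

0.0031 megapascals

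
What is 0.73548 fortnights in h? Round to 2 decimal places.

247.12 h

1 fortnight = 336.000 hours.
Thus 0.73548 × 336.000 ≈ 247.12 h.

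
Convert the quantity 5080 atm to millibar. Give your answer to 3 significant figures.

5.15 × 10^6 millibar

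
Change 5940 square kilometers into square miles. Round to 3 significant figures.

1 km² = 0.386102 mi².
Thus 5940 × 0.386102 ≈ 2290 mi².

2290 square miles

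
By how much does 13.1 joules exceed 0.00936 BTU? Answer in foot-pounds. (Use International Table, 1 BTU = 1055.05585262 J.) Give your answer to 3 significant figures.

2.38 ft·lbf

13.1 J = 9.66206 ft·lbf and 0.00936 BTU = 7.28366 ft·lbf.
9.66206 − 7.28366 ≈ 2.38 ft·lbf.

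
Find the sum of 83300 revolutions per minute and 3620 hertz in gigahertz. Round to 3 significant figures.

5.01e-6 GHz

83300 rpm = 1.38833e-6 GHz and 3620 Hz = 3.62000e-6 GHz.
1.38833e-6 + 3.62000e-6 ≈ 5.01e-6 GHz.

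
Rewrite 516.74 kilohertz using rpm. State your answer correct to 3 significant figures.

3.10 × 10^7 revolutions per minute

1 kHz = 60000.0 rpm.
So 516.74 × 60000.0 ≈ 3.10 × 10^7 rpm.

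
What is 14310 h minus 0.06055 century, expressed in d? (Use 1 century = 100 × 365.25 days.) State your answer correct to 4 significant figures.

14310 h = 596.250 d and 0.06055 century = 2211.59 d.
596.250 − 2211.59 ≈ -1615 d.

-1615 d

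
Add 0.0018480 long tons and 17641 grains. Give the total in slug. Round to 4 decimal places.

0.0018480 long ton = 0.128660 slug and 17641 gr = 0.0783284 slug.
0.128660 + 0.0783284 ≈ 0.2070 slug.

0.2070 slug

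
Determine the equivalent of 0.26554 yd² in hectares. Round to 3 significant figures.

2.22e-5 hectares

1 yd² = 8.36127e-5 ha.
Then 0.26554 × 8.36127e-5 ≈ 2.22e-5 ha.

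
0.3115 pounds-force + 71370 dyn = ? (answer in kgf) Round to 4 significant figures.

0.3115 lbf = 0.141294 kgf and 71370 dyn = 0.0727771 kgf.
0.141294 + 0.0727771 ≈ 0.2141 kgf.

0.2141 kgf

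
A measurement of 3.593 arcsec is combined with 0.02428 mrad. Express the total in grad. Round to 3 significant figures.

0.00265 grad

3.593 arcsec = 0.00110895 grad and 0.02428 mrad = 0.00154571 grad.
0.00110895 + 0.00154571 ≈ 0.00265 grad.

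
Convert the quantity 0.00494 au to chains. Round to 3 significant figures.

3.67 × 10^7 chain

1 au = 7.43646 × 10^9 chain.
0.00494 × 7.43646 × 10^9 ≈ 3.67 × 10^7 chain.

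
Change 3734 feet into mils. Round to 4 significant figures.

1 ft = 12000.0 mils.
Thus 3734 × 12000.0 ≈ 4.481e+7 mil.

4.481e+7 mil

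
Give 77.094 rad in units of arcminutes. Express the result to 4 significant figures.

265000 arcmin

1 radian = 3437.75 arcminutes.
Then 77.094 × 3437.75 ≈ 265000 arcmin.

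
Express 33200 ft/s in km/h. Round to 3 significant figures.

36400 km/h

1 foot per second = 1.09728 km/h.
Then 33200 × 1.09728 ≈ 36400 km/h.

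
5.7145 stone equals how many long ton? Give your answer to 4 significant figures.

0.03572 long tons

1 stone = 0.00625000 long ton.
So 5.7145 × 0.00625000 ≈ 0.03572 long ton.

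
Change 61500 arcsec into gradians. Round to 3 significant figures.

1 arcsecond = 0.000308642 gradians.
61500 × 0.000308642 ≈ 19.0 grad.

19.0 gradians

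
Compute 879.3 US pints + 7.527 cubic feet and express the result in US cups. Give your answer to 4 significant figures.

879.3 US pt = 1758.60 US cup and 7.527 ft³ = 900.894 US cup.
1758.60 + 900.894 ≈ 2659 US cup.

2659 US cup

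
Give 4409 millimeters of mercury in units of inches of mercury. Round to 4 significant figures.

173.6 inHg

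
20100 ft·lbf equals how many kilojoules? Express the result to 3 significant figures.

1 ft·lbf = 0.00135582 kJ.
Then 20100 × 0.00135582 ≈ 27.3 kJ.

27.3 kJ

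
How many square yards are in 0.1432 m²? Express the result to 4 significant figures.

1 square meter = 1.19599 yd².
Thus 0.1432 × 1.19599 ≈ 0.1713 yd².

0.1713 yd²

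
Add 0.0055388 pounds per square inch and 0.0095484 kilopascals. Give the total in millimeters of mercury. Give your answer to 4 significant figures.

0.3581 mmHg

0.0055388 psi = 0.286439 mmHg and 0.0095484 kPa = 0.0716189 mmHg.
0.286439 + 0.0716189 ≈ 0.3581 mmHg.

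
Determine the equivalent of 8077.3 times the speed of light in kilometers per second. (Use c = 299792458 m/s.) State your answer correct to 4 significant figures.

1 speed of light = 299792 km/s.
8077.3 × 299792 ≈ 2.422e+9 km/s.

2.422e+9 km/s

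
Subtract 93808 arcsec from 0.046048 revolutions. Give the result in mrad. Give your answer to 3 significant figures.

-165 milliradians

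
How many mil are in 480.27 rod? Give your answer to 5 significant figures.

1 rod = 198000 mils.
So 480.27 × 198000 ≈ 9.5093e+7 mil.

9.5093e+7 mils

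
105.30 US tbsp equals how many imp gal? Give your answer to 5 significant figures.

0.34250 imperial gallons

1 US tablespoon = 0.00325263 imp gal.
105.30 × 0.00325263 ≈ 0.34250 imp gal.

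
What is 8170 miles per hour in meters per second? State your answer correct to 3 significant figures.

1 mph = 0.447040 m/s.
So 8170 × 0.447040 ≈ 3650 m/s.

3650 m/s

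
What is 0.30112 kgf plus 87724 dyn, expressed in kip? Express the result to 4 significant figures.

0.0008611 kips

0.30112 kgf = 0.000663856 kip and 87724 dyn = 0.000197211 kip.
0.000663856 + 0.000197211 ≈ 0.0008611 kip.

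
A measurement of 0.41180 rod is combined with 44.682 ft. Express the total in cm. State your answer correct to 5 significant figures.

0.41180 rod = 207.102 cm and 44.682 ft = 1361.91 cm.
207.102 + 1361.91 ≈ 1569.0 cm.

1569.0 centimeters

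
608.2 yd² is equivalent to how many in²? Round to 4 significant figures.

788200 in²

1 yd² = 1296.00 in².
So 608.2 × 1296.00 ≈ 788200 in².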